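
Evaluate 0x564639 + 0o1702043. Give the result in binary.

0b10111011100101001011100

0x564639 = 0b10101100100011000111001 in binary.
0o1702043 = 0b1111000010000100011 in binary.
Add column by column in base 2, right to left:
  1+1 = 0 carry 1
  0+1+1 = 0 carry 1
  0+0+1 = 1
  1+0 = 1
  1+0 = 1
  1+1 = 0 carry 1
  0+0+1 = 1
  0+0 = 0
  0+0 = 0
  1+0 = 1
  1+1 = 0 carry 1
  0+0+1 = 1
  0+0 = 0
  0+0 = 0
  1+0 = 1
  0+1 = 1
  0+1 = 1
  1+1 = 0 carry 1
  1+1+1 = 1 carry 1
  0+0+1 = 1
  1+0 = 1
  0+0 = 0
  1+0 = 1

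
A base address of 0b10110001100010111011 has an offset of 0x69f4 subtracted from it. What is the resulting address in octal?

0b10110001100010111011 = 0o2614273 in octal.
0x69f4 = 0o64764 in octal.
Subtract column by column in base 8:
  3-4 → 7 (borrow)
  7-6-1 → 0
  2-7 → 3 (borrow)
  4-4-1 → 7 (borrow)
  1-6-1 → 2 (borrow)
  6-0-1 → 5
  2-0 → 2

0o2527307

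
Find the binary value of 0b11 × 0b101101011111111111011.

0b10001000011111111110001

Multiply each base-2 digit by 3, carrying:
  1×3 = 3 → write 1 carry 1
  1×3+1 = 4 → write 0 carry 2
  0×3+2 = 2 → write 0 carry 1
  1×3+1 = 4 → write 0 carry 2
  1×3+2 = 5 → write 1 carry 2
  1×3+2 = 5 → write 1 carry 2
  1×3+2 = 5 → write 1 carry 2
  1×3+2 = 5 → write 1 carry 2
  1×3+2 = 5 → write 1 carry 2
  1×3+2 = 5 → write 1 carry 2
  1×3+2 = 5 → write 1 carry 2
  1×3+2 = 5 → write 1 carry 2
  1×3+2 = 5 → write 1 carry 2
  1×3+2 = 5 → write 1 carry 2
  0×3+2 = 2 → write 0 carry 1
  1×3+1 = 4 → write 0 carry 2
  0×3+2 = 2 → write 0 carry 1
  1×3+1 = 4 → write 0 carry 2
  1×3+2 = 5 → write 1 carry 2
  0×3+2 = 2 → write 0 carry 1
  1×3+1 = 4 → write 0 carry 2
  remaining carry: 10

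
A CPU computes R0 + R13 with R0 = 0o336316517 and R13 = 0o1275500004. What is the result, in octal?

Add column by column in base 8, right to left:
  7+4 = 3 carry 1
  1+0+1 = 2
  5+0 = 5
  6+0 = 6
  1+0 = 1
  3+5 = 0 carry 1
  6+5+1 = 4 carry 1
  3+7+1 = 3 carry 1
  3+2+1 = 6
  0+1 = 1

0o1634016523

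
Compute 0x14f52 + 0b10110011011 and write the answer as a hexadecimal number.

0x154ed

0b10110011011 = 0x59b in hexadecimal.
Add column by column in base 16, right to left:
  2+b = d
  5+9 = e
  f+5 = 4 carry 1
  4+0+1 = 5
  1+0 = 1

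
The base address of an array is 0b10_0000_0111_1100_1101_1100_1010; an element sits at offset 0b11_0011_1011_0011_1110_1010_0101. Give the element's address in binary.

0b101010000110000110001101111

Add column by column in base 2, right to left:
  0+1 = 1
  1+0 = 1
  0+1 = 1
  1+0 = 1
  0+0 = 0
  0+1 = 1
  1+0 = 1
  1+1 = 0 carry 1
  1+0+1 = 0 carry 1
  0+1+1 = 0 carry 1
  1+1+1 = 1 carry 1
  1+1+1 = 1 carry 1
  0+1+1 = 0 carry 1
  0+1+1 = 0 carry 1
  1+0+1 = 0 carry 1
  1+0+1 = 0 carry 1
  1+1+1 = 1 carry 1
  1+1+1 = 1 carry 1
  1+0+1 = 0 carry 1
  0+1+1 = 0 carry 1
  0+1+1 = 0 carry 1
  0+1+1 = 0 carry 1
  0+0+1 = 1
  0+0 = 0
  0+1 = 1
  1+1 = 0 carry 1
  final carry 1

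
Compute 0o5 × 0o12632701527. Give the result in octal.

Multiply each base-8 digit by 5, carrying:
  7×5 = 35 → write 3 carry 4
  2×5+4 = 14 → write 6 carry 1
  5×5+1 = 26 → write 2 carry 3
  1×5+3 = 8 → write 0 carry 1
  0×5+1 = 1 → write 1
  7×5 = 35 → write 3 carry 4
  2×5+4 = 14 → write 6 carry 1
  3×5+1 = 16 → write 0 carry 2
  6×5+2 = 32 → write 0 carry 4
  2×5+4 = 14 → write 6 carry 1
  1×5+1 = 6 → write 6

0o66006310263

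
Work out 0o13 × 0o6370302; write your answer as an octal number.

0o107254126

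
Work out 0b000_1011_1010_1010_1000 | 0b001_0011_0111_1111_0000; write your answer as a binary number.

OR bit by bit (1 where either bit is 1):
  0001011101010101000
| 0010011011111110000
= 0011011111111111000

0b0011011111111111000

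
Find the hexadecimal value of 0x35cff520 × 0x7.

0x178afb3e0

Multiply each base-16 digit by 7, carrying:
  0×7 = 0 → write 0
  2×7 = 14 → write e
  5×7 = 35 → write 3 carry 2
  f×7+2 = 107 → write b carry 6
  f×7+6 = 111 → write f carry 6
  c×7+6 = 90 → write a carry 5
  5×7+5 = 40 → write 8 carry 2
  3×7+2 = 23 → write 7 carry 1
  remaining carry: 1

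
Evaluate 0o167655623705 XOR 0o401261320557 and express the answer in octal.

XOR each oct digit independently (no carries):
  1^4=5, 6^0=6, 7^1=6, 6^2=4, 5^6=3, 5^1=4, 6^3=5, 2^2=0, 3^0=3, 7^5=2, 0^5=5, 5^7=2

0o566434503252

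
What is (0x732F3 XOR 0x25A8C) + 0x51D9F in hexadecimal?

First 0x732F3 XOR 0x25A8C = 0x5687F.
Add column by column in base 16, right to left:
  F+F = E carry 1
  7+9+1 = 1 carry 1
  8+D+1 = 6 carry 1
  6+1+1 = 8
  5+5 = A

0xA861E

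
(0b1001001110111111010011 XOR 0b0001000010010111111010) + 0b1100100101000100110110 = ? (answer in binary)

First 0b1001001110111111010011 XOR 0b0001000010010111111010 = 0b1000001100101000101001.
Add column by column in base 2, right to left:
  1+0 = 1
  0+1 = 1
  0+1 = 1
  1+0 = 1
  0+1 = 1
  1+1 = 0 carry 1
  0+0+1 = 1
  0+0 = 0
  0+1 = 1
  1+0 = 1
  0+0 = 0
  1+0 = 1
  0+1 = 1
  0+0 = 0
  1+1 = 0 carry 1
  1+0+1 = 0 carry 1
  0+0+1 = 1
  0+1 = 1
  0+0 = 0
  0+0 = 0
  0+1 = 1
  1+1 = 0 carry 1
  final carry 1

0b10100110001101101011111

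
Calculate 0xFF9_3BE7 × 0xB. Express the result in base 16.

0xAFB592ED

Multiply each base-16 digit by 11, carrying:
  7×11 = 77 → write D carry 4
  E×11+4 = 158 → write E carry 9
  B×11+9 = 130 → write 2 carry 8
  3×11+8 = 41 → write 9 carry 2
  9×11+2 = 101 → write 5 carry 6
  F×11+6 = 171 → write B carry 10
  F×11+10 = 175 → write F carry 10
  remaining carry: A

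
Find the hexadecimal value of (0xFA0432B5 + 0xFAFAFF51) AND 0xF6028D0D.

Add column by column in base 16, right to left:
  5+1 = 6
  B+5 = 0 carry 1
  2+F+1 = 2 carry 1
  3+F+1 = 3 carry 1
  4+A+1 = F
  0+F = F
  A+A = 4 carry 1
  F+F+1 = F carry 1
  final carry 1
Sum = 0x1F4FF3206; now AND with 0xF6028D0D:
  1&0=0, F&F=F, 4&6=4, F&0=0, F&2=2, 3&8=0, 2&D=0, 0&0=0, 6&D=4

0xF4020004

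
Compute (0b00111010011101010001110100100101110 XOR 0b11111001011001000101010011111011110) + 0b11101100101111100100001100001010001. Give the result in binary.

First 0b00111010011101010001110100100101110 XOR 0b11111001011001000101010011111011110 = 0b11000011000100010100100111011110000.
Add column by column in base 2, right to left:
  0+1 = 1
  0+0 = 0
  0+0 = 0
  0+0 = 0
  1+1 = 0 carry 1
  1+0+1 = 0 carry 1
  1+1+1 = 1 carry 1
  1+0+1 = 0 carry 1
  0+0+1 = 1
  1+0 = 1
  1+0 = 1
  1+1 = 0 carry 1
  0+1+1 = 0 carry 1
  0+0+1 = 1
  1+0 = 1
  0+0 = 0
  0+0 = 0
  1+1 = 0 carry 1
  0+0+1 = 1
  1+0 = 1
  0+1 = 1
  0+1 = 1
  0+1 = 1
  1+1 = 0 carry 1
  0+1+1 = 0 carry 1
  0+0+1 = 1
  0+1 = 1
  1+0 = 1
  1+0 = 1
  0+1 = 1
  0+1 = 1
  0+0 = 0
  0+1 = 1
  1+1 = 0 carry 1
  1+1+1 = 1 carry 1
  final carry 1

0b110101111110011111000110011101000001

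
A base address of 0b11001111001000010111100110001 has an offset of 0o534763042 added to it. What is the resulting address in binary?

0o534763042 = 0b101011100111110011000100010 in binary.
Add column by column in base 2, right to left:
  1+0 = 1
  0+1 = 1
  0+0 = 0
  0+0 = 0
  1+0 = 1
  1+1 = 0 carry 1
  0+0+1 = 1
  0+0 = 0
  1+0 = 1
  1+1 = 0 carry 1
  1+1+1 = 1 carry 1
  1+0+1 = 0 carry 1
  0+0+1 = 1
  1+1 = 0 carry 1
  0+1+1 = 0 carry 1
  0+1+1 = 0 carry 1
  0+1+1 = 0 carry 1
  0+1+1 = 0 carry 1
  1+0+1 = 0 carry 1
  0+0+1 = 1
  0+1 = 1
  1+1 = 0 carry 1
  1+1+1 = 1 carry 1
  1+0+1 = 0 carry 1
  1+1+1 = 1 carry 1
  0+0+1 = 1
  0+1 = 1
  1+0 = 1
  1+0 = 1

0b11111010110000001010101010011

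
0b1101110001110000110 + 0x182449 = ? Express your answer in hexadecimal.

0b1101110001110000110 = 0x6e386 in hexadecimal.
Add column by column in base 16, right to left:
  6+9 = f
  8+4 = c
  3+4 = 7
  e+2 = 0 carry 1
  6+8+1 = f
  0+1 = 1

0x1f07cf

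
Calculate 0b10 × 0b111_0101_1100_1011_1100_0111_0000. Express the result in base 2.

Multiply each base-2 digit by 2, carrying:
  0×2 = 0 → write 0
  0×2 = 0 → write 0
  0×2 = 0 → write 0
  0×2 = 0 → write 0
  1×2 = 2 → write 0 carry 1
  1×2+1 = 3 → write 1 carry 1
  1×2+1 = 3 → write 1 carry 1
  0×2+1 = 1 → write 1
  0×2 = 0 → write 0
  0×2 = 0 → write 0
  1×2 = 2 → write 0 carry 1
  1×2+1 = 3 → write 1 carry 1
  1×2+1 = 3 → write 1 carry 1
  1×2+1 = 3 → write 1 carry 1
  0×2+1 = 1 → write 1
  1×2 = 2 → write 0 carry 1
  0×2+1 = 1 → write 1
  0×2 = 0 → write 0
  1×2 = 2 → write 0 carry 1
  1×2+1 = 3 → write 1 carry 1
  1×2+1 = 3 → write 1 carry 1
  0×2+1 = 1 → write 1
  1×2 = 2 → write 0 carry 1
  0×2+1 = 1 → write 1
  1×2 = 2 → write 0 carry 1
  1×2+1 = 3 → write 1 carry 1
  1×2+1 = 3 → write 1 carry 1
  remaining carry: 1

0b1110101110010111100011100000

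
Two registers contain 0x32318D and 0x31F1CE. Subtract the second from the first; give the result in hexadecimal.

0x3FBF

Subtract column by column in base 16:
  D-E → F (borrow)
  8-C-1 → B (borrow)
  1-1-1 → F (borrow)
  3-F-1 → 3 (borrow)
  2-1-1 → 0
  3-3 → 0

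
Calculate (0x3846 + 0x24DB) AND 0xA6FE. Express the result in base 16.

0x420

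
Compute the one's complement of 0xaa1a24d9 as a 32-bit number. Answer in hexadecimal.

0x55e5db26

Each hex digit d becomes f−d:
  a→5, a→5, 1→e, a→5, 2→d, 4→b, d→2, 9→6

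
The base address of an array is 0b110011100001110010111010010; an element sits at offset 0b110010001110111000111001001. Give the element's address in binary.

Add column by column in base 2, right to left:
  0+1 = 1
  1+0 = 1
  0+0 = 0
  0+1 = 1
  1+0 = 1
  0+0 = 0
  1+1 = 0 carry 1
  1+1+1 = 1 carry 1
  1+1+1 = 1 carry 1
  0+0+1 = 1
  1+0 = 1
  0+0 = 0
  0+1 = 1
  1+1 = 0 carry 1
  1+1+1 = 1 carry 1
  1+0+1 = 0 carry 1
  0+1+1 = 0 carry 1
  0+1+1 = 0 carry 1
  0+1+1 = 0 carry 1
  0+0+1 = 1
  1+0 = 1
  1+0 = 1
  1+1 = 0 carry 1
  0+0+1 = 1
  0+0 = 0
  1+1 = 0 carry 1
  1+1+1 = 1 carry 1
  final carry 1

0b1100101110000101011110011011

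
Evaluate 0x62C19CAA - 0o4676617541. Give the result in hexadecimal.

0o4676617541 = 0x26FB1F61 in hexadecimal.
Subtract column by column in base 16:
  A-1 → 9
  A-6 → 4
  C-F → D (borrow)
  9-1-1 → 7
  1-B → 6 (borrow)
  C-F-1 → C (borrow)
  2-6-1 → B (borrow)
  6-2-1 → 3

0x3BC67D49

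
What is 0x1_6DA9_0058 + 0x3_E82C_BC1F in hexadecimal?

Add column by column in base 16, right to left:
  8+F = 7 carry 1
  5+1+1 = 7
  0+C = C
  0+B = B
  9+C = 5 carry 1
  A+2+1 = D
  D+8 = 5 carry 1
  6+E+1 = 5 carry 1
  1+3+1 = 5

0x555D5BC77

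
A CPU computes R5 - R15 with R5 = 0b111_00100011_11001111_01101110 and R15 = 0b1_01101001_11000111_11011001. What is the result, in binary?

0b101101110100000011110010101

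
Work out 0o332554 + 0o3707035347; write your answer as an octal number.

0o3707370123

Add column by column in base 8, right to left:
  4+7 = 3 carry 1
  5+4+1 = 2 carry 1
  5+3+1 = 1 carry 1
  2+5+1 = 0 carry 1
  3+3+1 = 7
  3+0 = 3
  0+7 = 7
  0+0 = 0
  0+7 = 7
  0+3 = 3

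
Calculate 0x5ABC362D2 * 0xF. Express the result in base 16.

0x551072CA4E

Multiply each base-16 digit by 15, carrying:
  2×15 = 30 → write E carry 1
  D×15+1 = 196 → write 4 carry 12
  2×15+12 = 42 → write A carry 2
  6×15+2 = 92 → write C carry 5
  3×15+5 = 50 → write 2 carry 3
  C×15+3 = 183 → write 7 carry 11
  B×15+11 = 176 → write 0 carry 11
  A×15+11 = 161 → write 1 carry 10
  5×15+10 = 85 → write 5 carry 5
  remaining carry: 5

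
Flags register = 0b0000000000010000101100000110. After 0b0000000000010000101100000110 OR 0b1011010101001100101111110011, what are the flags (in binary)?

OR bit by bit (1 where either bit is 1):
  0000000000010000101100000110
| 1011010101001100101111110011
= 1011010101011100101111110111

0b1011010101011100101111110111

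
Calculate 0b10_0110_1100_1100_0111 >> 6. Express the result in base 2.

Right shift by 6: drop the 6 least-significant bits.

0b100110110011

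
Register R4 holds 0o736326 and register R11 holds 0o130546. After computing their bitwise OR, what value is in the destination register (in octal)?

OR each oct digit independently (no carries):
  7|1=7, 3|3=3, 6|0=6, 3|5=7, 2|4=6, 6|6=6

0o736766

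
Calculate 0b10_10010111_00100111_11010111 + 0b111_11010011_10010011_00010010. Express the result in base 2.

0b1010011010101011101011101001

Add column by column in base 2, right to left:
  1+0 = 1
  1+1 = 0 carry 1
  1+0+1 = 0 carry 1
  0+0+1 = 1
  1+1 = 0 carry 1
  0+0+1 = 1
  1+0 = 1
  1+0 = 1
  1+1 = 0 carry 1
  1+1+1 = 1 carry 1
  1+0+1 = 0 carry 1
  0+0+1 = 1
  0+1 = 1
  1+0 = 1
  0+0 = 0
  0+1 = 1
  1+1 = 0 carry 1
  1+1+1 = 1 carry 1
  1+0+1 = 0 carry 1
  0+0+1 = 1
  1+1 = 0 carry 1
  0+0+1 = 1
  0+1 = 1
  1+1 = 0 carry 1
  0+1+1 = 0 carry 1
  1+1+1 = 1 carry 1
  0+1+1 = 0 carry 1
  final carry 1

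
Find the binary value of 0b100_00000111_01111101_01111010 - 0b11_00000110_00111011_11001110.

0b1000000010100000110101100

Subtract column by column in base 2:
  0-0 → 0
  1-1 → 0
  0-1 → 1 (borrow)
  1-1-1 → 1 (borrow)
  1-0-1 → 0
  1-0 → 1
  1-1 → 0
  0-1 → 1 (borrow)
  1-1-1 → 1 (borrow)
  0-1-1 → 0 (borrow)
  1-0-1 → 0
  1-1 → 0
  1-1 → 0
  1-1 → 0
  1-0 → 1
  0-0 → 0
  1-0 → 1
  1-1 → 0
  1-1 → 0
  0-0 → 0
  0-0 → 0
  0-0 → 0
  0-0 → 0
  0-0 → 0
  0-1 → 1 (borrow)
  0-1-1 → 0 (borrow)
  1-0-1 → 0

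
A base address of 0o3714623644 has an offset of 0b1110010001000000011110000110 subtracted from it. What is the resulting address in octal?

0b1110010001000000011110000110 = 0o1621003606 in octal.
Subtract column by column in base 8:
  4-6 → 6 (borrow)
  4-0-1 → 3
  6-6 → 0
  3-3 → 0
  2-0 → 2
  6-0 → 6
  4-1 → 3
  1-2 → 7 (borrow)
  7-6-1 → 0
  3-1 → 2

0o2073620036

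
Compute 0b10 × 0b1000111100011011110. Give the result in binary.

Multiply each base-2 digit by 2, carrying:
  0×2 = 0 → write 0
  1×2 = 2 → write 0 carry 1
  1×2+1 = 3 → write 1 carry 1
  1×2+1 = 3 → write 1 carry 1
  1×2+1 = 3 → write 1 carry 1
  0×2+1 = 1 → write 1
  1×2 = 2 → write 0 carry 1
  1×2+1 = 3 → write 1 carry 1
  0×2+1 = 1 → write 1
  0×2 = 0 → write 0
  0×2 = 0 → write 0
  1×2 = 2 → write 0 carry 1
  1×2+1 = 3 → write 1 carry 1
  1×2+1 = 3 → write 1 carry 1
  1×2+1 = 3 → write 1 carry 1
  0×2+1 = 1 → write 1
  0×2 = 0 → write 0
  0×2 = 0 → write 0
  1×2 = 2 → write 0 carry 1
  remaining carry: 1

0b10001111000110111100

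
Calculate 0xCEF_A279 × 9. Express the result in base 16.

Multiply each base-16 digit by 9, carrying:
  9×9 = 81 → write 1 carry 5
  7×9+5 = 68 → write 4 carry 4
  2×9+4 = 22 → write 6 carry 1
  A×9+1 = 91 → write B carry 5
  F×9+5 = 140 → write C carry 8
  E×9+8 = 134 → write 6 carry 8
  C×9+8 = 116 → write 4 carry 7
  remaining carry: 7

0x746CB641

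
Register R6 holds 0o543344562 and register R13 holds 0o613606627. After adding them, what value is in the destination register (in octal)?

0o1357153411

Add column by column in base 8, right to left:
  2+7 = 1 carry 1
  6+2+1 = 1 carry 1
  5+6+1 = 4 carry 1
  4+6+1 = 3 carry 1
  4+0+1 = 5
  3+6 = 1 carry 1
  3+3+1 = 7
  4+1 = 5
  5+6 = 3 carry 1
  final carry 1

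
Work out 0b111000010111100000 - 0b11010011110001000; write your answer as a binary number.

0b11101111001011000

Subtract column by column in base 2:
  0-0 → 0
  0-0 → 0
  0-0 → 0
  0-1 → 1 (borrow)
  0-0-1 → 1 (borrow)
  1-0-1 → 0
  1-0 → 1
  1-1 → 0
  1-1 → 0
  0-1 → 1 (borrow)
  1-1-1 → 1 (borrow)
  0-0-1 → 1 (borrow)
  0-0-1 → 1 (borrow)
  0-1-1 → 0 (borrow)
  0-0-1 → 1 (borrow)
  1-1-1 → 1 (borrow)
  1-1-1 → 1 (borrow)
  1-0-1 → 0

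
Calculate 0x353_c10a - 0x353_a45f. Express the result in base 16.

Subtract column by column in base 16:
  a-f → b (borrow)
  0-5-1 → a (borrow)
  1-4-1 → c (borrow)
  c-a-1 → 1
  3-3 → 0
  5-5 → 0
  3-3 → 0

0x1cab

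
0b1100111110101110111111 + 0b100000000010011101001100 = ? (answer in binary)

0b101101000001001100001011

Add column by column in base 2, right to left:
  1+0 = 1
  1+0 = 1
  1+1 = 0 carry 1
  1+1+1 = 1 carry 1
  1+0+1 = 0 carry 1
  1+0+1 = 0 carry 1
  0+1+1 = 0 carry 1
  1+0+1 = 0 carry 1
  1+1+1 = 1 carry 1
  1+1+1 = 1 carry 1
  0+1+1 = 0 carry 1
  1+0+1 = 0 carry 1
  0+0+1 = 1
  1+1 = 0 carry 1
  1+0+1 = 0 carry 1
  1+0+1 = 0 carry 1
  1+0+1 = 0 carry 1
  1+0+1 = 0 carry 1
  0+0+1 = 1
  0+0 = 0
  1+0 = 1
  1+0 = 1
  0+0 = 0
  0+1 = 1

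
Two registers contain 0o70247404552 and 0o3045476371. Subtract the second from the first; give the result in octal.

0o65201706161

Subtract column by column in base 8:
  2-1 → 1
  5-7 → 6 (borrow)
  5-3-1 → 1
  4-6 → 6 (borrow)
  0-7-1 → 0 (borrow)
  4-4-1 → 7 (borrow)
  7-5-1 → 1
  4-4 → 0
  2-0 → 2
  0-3 → 5 (borrow)
  7-0-1 → 6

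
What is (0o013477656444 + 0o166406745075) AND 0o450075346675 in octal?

0o4202441

Add column by column in base 8, right to left:
  4+5 = 1 carry 1
  4+7+1 = 4 carry 1
  4+0+1 = 5
  6+5 = 3 carry 1
  5+4+1 = 2 carry 1
  6+7+1 = 6 carry 1
  7+6+1 = 6 carry 1
  7+0+1 = 0 carry 1
  4+4+1 = 1 carry 1
  3+6+1 = 2 carry 1
  1+6+1 = 0 carry 1
  0+1+1 = 2
Sum = 0o202106623541; now AND with 0o450075346675:
  2&4=0, 0&5=0, 2&0=0, 1&0=0, 0&7=0, 6&5=4, 6&3=2, 2&4=0, 3&6=2, 5&6=4, 4&7=4, 1&5=1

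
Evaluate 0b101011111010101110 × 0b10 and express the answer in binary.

0b1010111110101011100

Multiply each base-2 digit by 2, carrying:
  0×2 = 0 → write 0
  1×2 = 2 → write 0 carry 1
  1×2+1 = 3 → write 1 carry 1
  1×2+1 = 3 → write 1 carry 1
  0×2+1 = 1 → write 1
  1×2 = 2 → write 0 carry 1
  0×2+1 = 1 → write 1
  1×2 = 2 → write 0 carry 1
  0×2+1 = 1 → write 1
  1×2 = 2 → write 0 carry 1
  1×2+1 = 3 → write 1 carry 1
  1×2+1 = 3 → write 1 carry 1
  1×2+1 = 3 → write 1 carry 1
  1×2+1 = 3 → write 1 carry 1
  0×2+1 = 1 → write 1
  1×2 = 2 → write 0 carry 1
  0×2+1 = 1 → write 1
  1×2 = 2 → write 0 carry 1
  remaining carry: 1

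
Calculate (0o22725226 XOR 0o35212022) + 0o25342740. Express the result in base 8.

0o45102144

First 0o22725226 XOR 0o35212022 = 0o17537204.
Add column by column in base 8, right to left:
  4+0 = 4
  0+4 = 4
  2+7 = 1 carry 1
  7+2+1 = 2 carry 1
  3+4+1 = 0 carry 1
  5+3+1 = 1 carry 1
  7+5+1 = 5 carry 1
  1+2+1 = 4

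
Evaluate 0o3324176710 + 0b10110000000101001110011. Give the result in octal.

0b10110000000101001110011 = 0o26005163 in octal.
Add column by column in base 8, right to left:
  0+3 = 3
  1+6 = 7
  7+1 = 0 carry 1
  6+5+1 = 4 carry 1
  7+0+1 = 0 carry 1
  1+0+1 = 2
  4+6 = 2 carry 1
  2+2+1 = 5
  3+0 = 3
  3+0 = 3

0o3352204073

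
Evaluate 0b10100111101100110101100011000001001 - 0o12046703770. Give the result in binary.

0o12046703770 = 0b1010000100110111000011111111000 in binary.
Subtract column by column in base 2:
  1-0 → 1
  0-0 → 0
  0-0 → 0
  1-1 → 0
  0-1 → 1 (borrow)
  0-1-1 → 0 (borrow)
  0-1-1 → 0 (borrow)
  0-1-1 → 0 (borrow)
  0-1-1 → 0 (borrow)
  1-1-1 → 1 (borrow)
  1-1-1 → 1 (borrow)
  0-0-1 → 1 (borrow)
  0-0-1 → 1 (borrow)
  0-0-1 → 1 (borrow)
  1-0-1 → 0
  1-1 → 0
  0-1 → 1 (borrow)
  1-1-1 → 1 (borrow)
  0-0-1 → 1 (borrow)
  1-1-1 → 1 (borrow)
  1-1-1 → 1 (borrow)
  0-0-1 → 1 (borrow)
  0-0-1 → 1 (borrow)
  1-1-1 → 1 (borrow)
  1-0-1 → 0
  0-0 → 0
  1-0 → 1
  1-0 → 1
  1-1 → 0
  1-0 → 1
  0-1 → 1 (borrow)
  0-0-1 → 1 (borrow)
  1-0-1 → 0
  0-0 → 0
  1-0 → 1

0b10011101100111111110011111000010001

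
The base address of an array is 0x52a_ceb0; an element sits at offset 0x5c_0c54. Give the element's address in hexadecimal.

Add column by column in base 16, right to left:
  0+4 = 4
  b+5 = 0 carry 1
  e+c+1 = b carry 1
  c+0+1 = d
  a+c = 6 carry 1
  2+5+1 = 8
  5+0 = 5

0x586db04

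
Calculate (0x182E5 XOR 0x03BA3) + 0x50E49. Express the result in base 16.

0x6C78F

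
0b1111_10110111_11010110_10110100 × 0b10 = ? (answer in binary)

0b11111011011111010110101101000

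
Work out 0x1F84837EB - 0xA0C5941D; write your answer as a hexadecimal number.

0x15782A3CE

Subtract column by column in base 16:
  B-D → E (borrow)
  E-1-1 → C
  7-4 → 3
  3-9 → A (borrow)
  8-5-1 → 2
  4-C → 8 (borrow)
  8-0-1 → 7
  F-A → 5
  1-0 → 1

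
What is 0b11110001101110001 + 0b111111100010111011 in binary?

0b1011101110000101100

Add column by column in base 2, right to left:
  1+1 = 0 carry 1
  0+1+1 = 0 carry 1
  0+0+1 = 1
  0+1 = 1
  1+1 = 0 carry 1
  1+1+1 = 1 carry 1
  1+0+1 = 0 carry 1
  0+1+1 = 0 carry 1
  1+0+1 = 0 carry 1
  1+0+1 = 0 carry 1
  0+0+1 = 1
  0+1 = 1
  0+1 = 1
  1+1 = 0 carry 1
  1+1+1 = 1 carry 1
  1+1+1 = 1 carry 1
  1+1+1 = 1 carry 1
  0+1+1 = 0 carry 1
  final carry 1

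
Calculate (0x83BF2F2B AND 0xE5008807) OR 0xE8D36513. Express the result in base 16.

0xE9D36D13

0x83BF2F2B AND 0xE5008807 = 0x81000803.
Then OR with 0xE8D36513.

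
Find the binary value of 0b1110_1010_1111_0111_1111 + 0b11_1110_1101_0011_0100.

0b100101001110010110011

Add column by column in base 2, right to left:
  1+0 = 1
  1+0 = 1
  1+1 = 0 carry 1
  1+0+1 = 0 carry 1
  1+1+1 = 1 carry 1
  1+1+1 = 1 carry 1
  1+0+1 = 0 carry 1
  0+0+1 = 1
  1+1 = 0 carry 1
  1+0+1 = 0 carry 1
  1+1+1 = 1 carry 1
  1+1+1 = 1 carry 1
  0+0+1 = 1
  1+1 = 0 carry 1
  0+1+1 = 0 carry 1
  1+1+1 = 1 carry 1
  0+1+1 = 0 carry 1
  1+1+1 = 1 carry 1
  1+0+1 = 0 carry 1
  1+0+1 = 0 carry 1
  final carry 1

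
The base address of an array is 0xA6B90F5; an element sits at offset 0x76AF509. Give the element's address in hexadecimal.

Add column by column in base 16, right to left:
  5+9 = E
  F+0 = F
  0+5 = 5
  9+F = 8 carry 1
  B+A+1 = 6 carry 1
  6+6+1 = D
  A+7 = 1 carry 1
  final carry 1

0x11D685FE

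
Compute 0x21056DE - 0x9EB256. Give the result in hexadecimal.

0x171A488

Subtract column by column in base 16:
  E-6 → 8
  D-5 → 8
  6-2 → 4
  5-B → A (borrow)
  0-E-1 → 1 (borrow)
  1-9-1 → 7 (borrow)
  2-0-1 → 1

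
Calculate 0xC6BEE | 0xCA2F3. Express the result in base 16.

0xCEBFF

OR each hex digit independently (no carries):
  C|C=C, 6|A=E, B|2=B, E|F=F, E|3=F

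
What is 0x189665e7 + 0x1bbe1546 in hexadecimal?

0x34547b2d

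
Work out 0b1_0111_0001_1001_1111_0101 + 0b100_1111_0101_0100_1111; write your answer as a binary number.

0b111000000111101000100

Add column by column in base 2, right to left:
  1+1 = 0 carry 1
  0+1+1 = 0 carry 1
  1+1+1 = 1 carry 1
  0+1+1 = 0 carry 1
  1+0+1 = 0 carry 1
  1+0+1 = 0 carry 1
  1+1+1 = 1 carry 1
  1+0+1 = 0 carry 1
  1+1+1 = 1 carry 1
  0+0+1 = 1
  0+1 = 1
  1+0 = 1
  1+1 = 0 carry 1
  0+1+1 = 0 carry 1
  0+1+1 = 0 carry 1
  0+1+1 = 0 carry 1
  1+0+1 = 0 carry 1
  1+0+1 = 0 carry 1
  1+1+1 = 1 carry 1
  0+0+1 = 1
  1+0 = 1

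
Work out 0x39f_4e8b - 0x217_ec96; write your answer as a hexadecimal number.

0x18761f5

Subtract column by column in base 16:
  b-6 → 5
  8-9 → f (borrow)
  e-c-1 → 1
  4-e → 6 (borrow)
  f-7-1 → 7
  9-1 → 8
  3-2 → 1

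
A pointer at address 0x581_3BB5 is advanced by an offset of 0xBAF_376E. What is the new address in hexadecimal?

0x11307323

Add column by column in base 16, right to left:
  5+E = 3 carry 1
  B+6+1 = 2 carry 1
  B+7+1 = 3 carry 1
  3+3+1 = 7
  1+F = 0 carry 1
  8+A+1 = 3 carry 1
  5+B+1 = 1 carry 1
  final carry 1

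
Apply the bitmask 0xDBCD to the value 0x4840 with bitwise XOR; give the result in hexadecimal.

0x938D

XOR each hex digit independently (no carries):
  4^D=9, 8^B=3, 4^C=8, 0^D=D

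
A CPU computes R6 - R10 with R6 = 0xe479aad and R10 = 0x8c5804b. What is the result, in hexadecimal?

Subtract column by column in base 16:
  d-b → 2
  a-4 → 6
  a-0 → a
  9-8 → 1
  7-5 → 2
  4-c → 8 (borrow)
  e-8-1 → 5

0x5821a62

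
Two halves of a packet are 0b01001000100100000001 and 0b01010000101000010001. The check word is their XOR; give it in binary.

0b00011000001100010000

XOR bit by bit (1 where the bits differ):
  01001000100100000001
^ 01010000101000010001
= 00011000001100010000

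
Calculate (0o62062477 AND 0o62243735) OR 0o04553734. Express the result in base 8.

0o62062477 AND 0o62243735 = 0o62042435.
Then OR with 0o04553734.

0o66553735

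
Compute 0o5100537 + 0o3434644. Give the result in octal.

0o10535403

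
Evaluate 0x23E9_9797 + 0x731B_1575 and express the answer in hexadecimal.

0x9704AD0C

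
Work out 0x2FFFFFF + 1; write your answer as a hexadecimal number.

The trailing 6 digits are F (max in base 16), so adding 1 cascades: they roll to 0 and the next digit up increments.

0x3000000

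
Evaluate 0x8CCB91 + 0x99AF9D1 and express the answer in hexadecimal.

Add column by column in base 16, right to left:
  1+1 = 2
  9+D = 6 carry 1
  B+9+1 = 5 carry 1
  C+F+1 = C carry 1
  C+A+1 = 7 carry 1
  8+9+1 = 2 carry 1
  0+9+1 = A

0xA27C562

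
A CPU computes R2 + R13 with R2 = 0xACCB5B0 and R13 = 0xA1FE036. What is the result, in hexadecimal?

Add column by column in base 16, right to left:
  0+6 = 6
  B+3 = E
  5+0 = 5
  B+E = 9 carry 1
  C+F+1 = C carry 1
  C+1+1 = E
  A+A = 4 carry 1
  final carry 1

0x14EC95E6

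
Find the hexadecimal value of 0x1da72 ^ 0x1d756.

XOR each hex digit independently (no carries):
  1^1=0, d^d=0, a^7=d, 7^5=2, 2^6=4

0x00d24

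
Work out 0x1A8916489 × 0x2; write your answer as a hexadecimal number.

0x35122C912

Multiply each base-16 digit by 2, carrying:
  9×2 = 18 → write 2 carry 1
  8×2+1 = 17 → write 1 carry 1
  4×2+1 = 9 → write 9
  6×2 = 12 → write C
  1×2 = 2 → write 2
  9×2 = 18 → write 2 carry 1
  8×2+1 = 17 → write 1 carry 1
  A×2+1 = 21 → write 5 carry 1
  1×2+1 = 3 → write 3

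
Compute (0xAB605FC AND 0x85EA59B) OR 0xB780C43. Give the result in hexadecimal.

0xAB605FC AND 0x85EA59B = 0x8160598.
Then OR with 0xB780C43.

0xB7E0DDB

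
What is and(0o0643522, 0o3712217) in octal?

AND each oct digit independently (no carries):
  0&3=0, 6&7=6, 4&1=0, 3&2=2, 5&2=0, 2&1=0, 2&7=2

0o0602002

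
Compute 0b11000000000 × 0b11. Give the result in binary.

0b1001000000000

Multiply each base-2 digit by 3, carrying:
  0×3 = 0 → write 0
  0×3 = 0 → write 0
  0×3 = 0 → write 0
  0×3 = 0 → write 0
  0×3 = 0 → write 0
  0×3 = 0 → write 0
  0×3 = 0 → write 0
  0×3 = 0 → write 0
  0×3 = 0 → write 0
  1×3 = 3 → write 1 carry 1
  1×3+1 = 4 → write 0 carry 2
  remaining carry: 10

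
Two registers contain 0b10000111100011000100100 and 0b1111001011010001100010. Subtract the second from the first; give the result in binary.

0b1110001000111000010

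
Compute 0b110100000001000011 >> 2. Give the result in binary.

0b1101000000010000

Right shift by 2: drop the 2 least-significant bits.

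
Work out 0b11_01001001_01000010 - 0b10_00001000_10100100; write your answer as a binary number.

Subtract column by column in base 2:
  0-0 → 0
  1-0 → 1
  0-1 → 1 (borrow)
  0-0-1 → 1 (borrow)
  0-0-1 → 1 (borrow)
  0-1-1 → 0 (borrow)
  1-0-1 → 0
  0-1 → 1 (borrow)
  1-0-1 → 0
  0-0 → 0
  0-0 → 0
  1-1 → 0
  0-0 → 0
  0-0 → 0
  1-0 → 1
  0-0 → 0
  1-0 → 1
  1-1 → 0

0b10100000010011110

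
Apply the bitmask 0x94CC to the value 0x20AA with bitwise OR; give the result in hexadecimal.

OR each hex digit independently (no carries):
  2|9=B, 0|4=4, A|C=E, A|C=E

0xB4EE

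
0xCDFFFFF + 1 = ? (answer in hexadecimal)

0xCE00000

The trailing 5 digits are F (max in base 16), so adding 1 cascades: they roll to 0 and the next digit up increments.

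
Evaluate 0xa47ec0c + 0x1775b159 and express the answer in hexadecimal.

Add column by column in base 16, right to left:
  c+9 = 5 carry 1
  0+5+1 = 6
  c+1 = d
  e+b = 9 carry 1
  7+5+1 = d
  4+7 = b
  a+7 = 1 carry 1
  0+1+1 = 2

0x21bd9d65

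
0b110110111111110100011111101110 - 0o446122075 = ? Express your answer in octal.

0o6231521661

0b110110111111110100011111101110 = 0o6677643756 in octal.
Subtract column by column in base 8:
  6-5 → 1
  5-7 → 6 (borrow)
  7-0-1 → 6
  3-2 → 1
  4-2 → 2
  6-1 → 5
  7-6 → 1
  7-4 → 3
  6-4 → 2
  6-0 → 6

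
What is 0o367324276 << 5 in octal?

0o17355213700

5 bits is not a whole number of base-8 digits; in binary: 11110111011010100010111110 << 5 = 1111011101101010001011111000000.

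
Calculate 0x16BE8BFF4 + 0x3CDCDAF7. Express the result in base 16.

Add column by column in base 16, right to left:
  4+7 = B
  F+F = E carry 1
  F+A+1 = A carry 1
  B+D+1 = 9 carry 1
  8+C+1 = 5 carry 1
  E+D+1 = C carry 1
  B+C+1 = 8 carry 1
  6+3+1 = A
  1+0 = 1

0x1A8C59AEB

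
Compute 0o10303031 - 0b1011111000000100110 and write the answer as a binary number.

0b110111001010111110011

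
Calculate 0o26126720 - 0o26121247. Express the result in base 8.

0o5451

Subtract column by column in base 8:
  0-7 → 1 (borrow)
  2-4-1 → 5 (borrow)
  7-2-1 → 4
  6-1 → 5
  2-2 → 0
  1-1 → 0
  6-6 → 0
  2-2 → 0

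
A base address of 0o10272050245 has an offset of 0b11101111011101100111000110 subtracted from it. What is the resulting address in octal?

0o7712473337

0b11101111011101100111000110 = 0o357354706 in octal.
Subtract column by column in base 8:
  5-6 → 7 (borrow)
  4-0-1 → 3
  2-7 → 3 (borrow)
  0-4-1 → 3 (borrow)
  5-5-1 → 7 (borrow)
  0-3-1 → 4 (borrow)
  2-7-1 → 2 (borrow)
  7-5-1 → 1
  2-3 → 7 (borrow)
  0-0-1 → 7 (borrow)
  1-0-1 → 0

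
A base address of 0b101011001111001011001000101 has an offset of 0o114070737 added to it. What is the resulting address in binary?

0o114070737 = 0b1001100000111000111011111 in binary.
Add column by column in base 2, right to left:
  1+1 = 0 carry 1
  0+1+1 = 0 carry 1
  1+1+1 = 1 carry 1
  0+1+1 = 0 carry 1
  0+1+1 = 0 carry 1
  0+0+1 = 1
  1+1 = 0 carry 1
  0+1+1 = 0 carry 1
  0+1+1 = 0 carry 1
  1+0+1 = 0 carry 1
  1+0+1 = 0 carry 1
  0+0+1 = 1
  1+1 = 0 carry 1
  0+1+1 = 0 carry 1
  0+1+1 = 0 carry 1
  1+0+1 = 0 carry 1
  1+0+1 = 0 carry 1
  1+0+1 = 0 carry 1
  1+0+1 = 0 carry 1
  0+0+1 = 1
  0+1 = 1
  1+1 = 0 carry 1
  1+0+1 = 0 carry 1
  0+0+1 = 1
  1+1 = 0 carry 1
  0+0+1 = 1
  1+0 = 1

0b110100110000000100000100100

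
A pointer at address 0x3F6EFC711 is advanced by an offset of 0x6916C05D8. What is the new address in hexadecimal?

Add column by column in base 16, right to left:
  1+8 = 9
  1+D = E
  7+5 = C
  C+0 = C
  F+C = B carry 1
  E+6+1 = 5 carry 1
  6+1+1 = 8
  F+9 = 8 carry 1
  3+6+1 = A

0xA885BCCE9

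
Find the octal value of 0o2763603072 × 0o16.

Multiply each base-8 digit by 14, carrying:
  2×14 = 28 → write 4 carry 3
  7×14+3 = 101 → write 5 carry 12
  0×14+12 = 12 → write 4 carry 1
  3×14+1 = 43 → write 3 carry 5
  0×14+5 = 5 → write 5
  6×14 = 84 → write 4 carry 10
  3×14+10 = 52 → write 4 carry 6
  6×14+6 = 90 → write 2 carry 11
  7×14+11 = 109 → write 5 carry 13
  2×14+13 = 41 → write 1 carry 5
  remaining carry: 5

0o51524453454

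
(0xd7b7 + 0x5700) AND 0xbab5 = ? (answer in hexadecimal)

0x2ab5

Add column by column in base 16, right to left:
  7+0 = 7
  b+0 = b
  7+7 = e
  d+5 = 2 carry 1
  final carry 1
Sum = 0x12eb7; now AND with 0xbab5:
  1&0=0, 2&b=2, e&a=a, b&b=b, 7&5=5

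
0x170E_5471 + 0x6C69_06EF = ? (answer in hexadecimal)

Add column by column in base 16, right to left:
  1+F = 0 carry 1
  7+E+1 = 6 carry 1
  4+6+1 = B
  5+0 = 5
  E+9 = 7 carry 1
  0+6+1 = 7
  7+C = 3 carry 1
  1+6+1 = 8

0x83775B60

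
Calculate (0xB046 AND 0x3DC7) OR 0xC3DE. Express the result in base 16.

0xF3DE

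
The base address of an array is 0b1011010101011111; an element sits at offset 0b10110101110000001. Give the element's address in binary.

0b100010000011100000

Add column by column in base 2, right to left:
  1+1 = 0 carry 1
  1+0+1 = 0 carry 1
  1+0+1 = 0 carry 1
  1+0+1 = 0 carry 1
  1+0+1 = 0 carry 1
  0+0+1 = 1
  1+0 = 1
  0+1 = 1
  1+1 = 0 carry 1
  0+1+1 = 0 carry 1
  1+0+1 = 0 carry 1
  0+1+1 = 0 carry 1
  1+0+1 = 0 carry 1
  1+1+1 = 1 carry 1
  0+1+1 = 0 carry 1
  1+0+1 = 0 carry 1
  0+1+1 = 0 carry 1
  final carry 1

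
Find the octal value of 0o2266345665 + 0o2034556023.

0o4323123710

Add column by column in base 8, right to left:
  5+3 = 0 carry 1
  6+2+1 = 1 carry 1
  6+0+1 = 7
  5+6 = 3 carry 1
  4+5+1 = 2 carry 1
  3+5+1 = 1 carry 1
  6+4+1 = 3 carry 1
  6+3+1 = 2 carry 1
  2+0+1 = 3
  2+2 = 4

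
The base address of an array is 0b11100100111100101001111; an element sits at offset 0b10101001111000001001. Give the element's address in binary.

Add column by column in base 2, right to left:
  1+1 = 0 carry 1
  1+0+1 = 0 carry 1
  1+0+1 = 0 carry 1
  1+1+1 = 1 carry 1
  0+0+1 = 1
  0+0 = 0
  1+0 = 1
  0+0 = 0
  1+0 = 1
  0+1 = 1
  0+1 = 1
  1+1 = 0 carry 1
  1+1+1 = 1 carry 1
  1+0+1 = 0 carry 1
  1+0+1 = 0 carry 1
  0+1+1 = 0 carry 1
  0+0+1 = 1
  1+1 = 0 carry 1
  0+0+1 = 1
  0+1 = 1
  1+0 = 1
  1+0 = 1
  1+0 = 1

0b11111010001011101011000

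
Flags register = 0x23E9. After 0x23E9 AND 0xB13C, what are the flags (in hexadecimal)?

0x2128

AND each hex digit independently (no carries):
  2&B=2, 3&1=1, E&3=2, 9&C=8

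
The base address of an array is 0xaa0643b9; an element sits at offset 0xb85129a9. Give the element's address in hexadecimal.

Add column by column in base 16, right to left:
  9+9 = 2 carry 1
  b+a+1 = 6 carry 1
  3+9+1 = d
  4+2 = 6
  6+1 = 7
  0+5 = 5
  a+8 = 2 carry 1
  a+b+1 = 6 carry 1
  final carry 1

0x162576d62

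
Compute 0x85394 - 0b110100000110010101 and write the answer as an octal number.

0o1210777

0x85394 = 0o2051624 in octal.
0b110100000110010101 = 0o640625 in octal.
Subtract column by column in base 8:
  4-5 → 7 (borrow)
  2-2-1 → 7 (borrow)
  6-6-1 → 7 (borrow)
  1-0-1 → 0
  5-4 → 1
  0-6 → 2 (borrow)
  2-0-1 → 1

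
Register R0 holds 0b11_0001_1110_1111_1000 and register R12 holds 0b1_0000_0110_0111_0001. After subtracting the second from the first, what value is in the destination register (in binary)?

0b100001100010000111

Subtract column by column in base 2:
  0-1 → 1 (borrow)
  0-0-1 → 1 (borrow)
  0-0-1 → 1 (borrow)
  1-0-1 → 0
  1-1 → 0
  1-1 → 0
  1-1 → 0
  1-0 → 1
  0-0 → 0
  1-1 → 0
  1-1 → 0
  1-0 → 1
  1-0 → 1
  0-0 → 0
  0-0 → 0
  0-0 → 0
  1-1 → 0
  1-0 → 1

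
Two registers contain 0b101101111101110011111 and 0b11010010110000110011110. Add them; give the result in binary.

Add column by column in base 2, right to left:
  1+0 = 1
  1+1 = 0 carry 1
  1+1+1 = 1 carry 1
  1+1+1 = 1 carry 1
  1+1+1 = 1 carry 1
  0+0+1 = 1
  0+0 = 0
  1+1 = 0 carry 1
  1+1+1 = 1 carry 1
  1+0+1 = 0 carry 1
  0+0+1 = 1
  1+0 = 1
  1+0 = 1
  1+1 = 0 carry 1
  1+1+1 = 1 carry 1
  1+0+1 = 0 carry 1
  0+1+1 = 0 carry 1
  1+0+1 = 0 carry 1
  1+0+1 = 0 carry 1
  0+1+1 = 0 carry 1
  1+0+1 = 0 carry 1
  0+1+1 = 0 carry 1
  0+1+1 = 0 carry 1
  final carry 1

0b100000000101110100111101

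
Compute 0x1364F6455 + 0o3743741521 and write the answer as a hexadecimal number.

0o3743741521 = 0x1F8FC351 in hexadecimal.
Add column by column in base 16, right to left:
  5+1 = 6
  5+5 = A
  4+3 = 7
  6+C = 2 carry 1
  F+F+1 = F carry 1
  4+8+1 = D
  6+F = 5 carry 1
  3+1+1 = 5
  1+0 = 1

0x155DF27A6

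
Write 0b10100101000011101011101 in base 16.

Group the bits into nibbles: 0101 0010 1000 0111 0101 1101 → 52875d.

0x52875d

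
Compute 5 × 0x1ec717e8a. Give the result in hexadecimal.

Multiply each base-16 digit by 5, carrying:
  a×5 = 50 → write 2 carry 3
  8×5+3 = 43 → write b carry 2
  e×5+2 = 72 → write 8 carry 4
  7×5+4 = 39 → write 7 carry 2
  1×5+2 = 7 → write 7
  7×5 = 35 → write 3 carry 2
  c×5+2 = 62 → write e carry 3
  e×5+3 = 73 → write 9 carry 4
  1×5+4 = 9 → write 9

0x99e3778b2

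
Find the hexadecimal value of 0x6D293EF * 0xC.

0x51DEEF34

Multiply each base-16 digit by 12, carrying:
  F×12 = 180 → write 4 carry 11
  E×12+11 = 179 → write 3 carry 11
  3×12+11 = 47 → write F carry 2
  9×12+2 = 110 → write E carry 6
  2×12+6 = 30 → write E carry 1
  D×12+1 = 157 → write D carry 9
  6×12+9 = 81 → write 1 carry 5
  remaining carry: 5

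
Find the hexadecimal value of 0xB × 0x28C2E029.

Multiply each base-16 digit by 11, carrying:
  9×11 = 99 → write 3 carry 6
  2×11+6 = 28 → write C carry 1
  0×11+1 = 1 → write 1
  E×11 = 154 → write A carry 9
  2×11+9 = 31 → write F carry 1
  C×11+1 = 133 → write 5 carry 8
  8×11+8 = 96 → write 0 carry 6
  2×11+6 = 28 → write C carry 1
  remaining carry: 1

0x1C05FA1C3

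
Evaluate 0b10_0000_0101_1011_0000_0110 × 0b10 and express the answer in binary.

0b10000001011011000001100

Multiply each base-2 digit by 2, carrying:
  0×2 = 0 → write 0
  1×2 = 2 → write 0 carry 1
  1×2+1 = 3 → write 1 carry 1
  0×2+1 = 1 → write 1
  0×2 = 0 → write 0
  0×2 = 0 → write 0
  0×2 = 0 → write 0
  0×2 = 0 → write 0
  1×2 = 2 → write 0 carry 1
  1×2+1 = 3 → write 1 carry 1
  0×2+1 = 1 → write 1
  1×2 = 2 → write 0 carry 1
  1×2+1 = 3 → write 1 carry 1
  0×2+1 = 1 → write 1
  1×2 = 2 → write 0 carry 1
  0×2+1 = 1 → write 1
  0×2 = 0 → write 0
  0×2 = 0 → write 0
  0×2 = 0 → write 0
  0×2 = 0 → write 0
  0×2 = 0 → write 0
  1×2 = 2 → write 0 carry 1
  remaining carry: 1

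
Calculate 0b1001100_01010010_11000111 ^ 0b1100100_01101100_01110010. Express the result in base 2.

0b01010000011111010110101

XOR bit by bit (1 where the bits differ):
  10011000101001011000111
^ 11001000110110001110010
= 01010000011111010110101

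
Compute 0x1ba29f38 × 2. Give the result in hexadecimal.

Multiply each base-16 digit by 2, carrying:
  8×2 = 16 → write 0 carry 1
  3×2+1 = 7 → write 7
  f×2 = 30 → write e carry 1
  9×2+1 = 19 → write 3 carry 1
  2×2+1 = 5 → write 5
  a×2 = 20 → write 4 carry 1
  b×2+1 = 23 → write 7 carry 1
  1×2+1 = 3 → write 3

0x37453e70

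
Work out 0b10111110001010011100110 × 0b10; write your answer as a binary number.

0b101111100010100111001100

Multiply each base-2 digit by 2, carrying:
  0×2 = 0 → write 0
  1×2 = 2 → write 0 carry 1
  1×2+1 = 3 → write 1 carry 1
  0×2+1 = 1 → write 1
  0×2 = 0 → write 0
  1×2 = 2 → write 0 carry 1
  1×2+1 = 3 → write 1 carry 1
  1×2+1 = 3 → write 1 carry 1
  0×2+1 = 1 → write 1
  0×2 = 0 → write 0
  1×2 = 2 → write 0 carry 1
  0×2+1 = 1 → write 1
  1×2 = 2 → write 0 carry 1
  0×2+1 = 1 → write 1
  0×2 = 0 → write 0
  0×2 = 0 → write 0
  1×2 = 2 → write 0 carry 1
  1×2+1 = 3 → write 1 carry 1
  1×2+1 = 3 → write 1 carry 1
  1×2+1 = 3 → write 1 carry 1
  1×2+1 = 3 → write 1 carry 1
  0×2+1 = 1 → write 1
  1×2 = 2 → write 0 carry 1
  remaining carry: 1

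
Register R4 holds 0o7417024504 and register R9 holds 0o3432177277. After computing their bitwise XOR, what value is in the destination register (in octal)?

0o4025153773

XOR each oct digit independently (no carries):
  7^3=4, 4^4=0, 1^3=2, 7^2=5, 0^1=1, 2^7=5, 4^7=3, 5^2=7, 0^7=7, 4^7=3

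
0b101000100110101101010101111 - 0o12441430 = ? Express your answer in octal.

0o472213627

0b101000100110101101010101111 = 0o504655257 in octal.
Subtract column by column in base 8:
  7-0 → 7
  5-3 → 2
  2-4 → 6 (borrow)
  5-1-1 → 3
  5-4 → 1
  6-4 → 2
  4-2 → 2
  0-1 → 7 (borrow)
  5-0-1 → 4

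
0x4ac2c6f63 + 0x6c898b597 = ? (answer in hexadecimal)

Add column by column in base 16, right to left:
  3+7 = a
  6+9 = f
  f+5 = 4 carry 1
  6+b+1 = 2 carry 1
  c+8+1 = 5 carry 1
  2+9+1 = c
  c+8 = 4 carry 1
  a+c+1 = 7 carry 1
  4+6+1 = b

0xb74c524fa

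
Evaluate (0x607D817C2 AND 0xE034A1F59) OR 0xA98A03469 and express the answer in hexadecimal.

0x607D817C2 AND 0xE034A1F59 = 0x603481740.
Then OR with 0xA98A03469.

0xE9BE83769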